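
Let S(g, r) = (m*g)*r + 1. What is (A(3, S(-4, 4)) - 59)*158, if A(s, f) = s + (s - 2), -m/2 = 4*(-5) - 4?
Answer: -8690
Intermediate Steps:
m = 48 (m = -2*(4*(-5) - 4) = -2*(-20 - 4) = -2*(-24) = 48)
S(g, r) = 1 + 48*g*r (S(g, r) = (48*g)*r + 1 = 48*g*r + 1 = 1 + 48*g*r)
A(s, f) = -2 + 2*s (A(s, f) = s + (-2 + s) = -2 + 2*s)
(A(3, S(-4, 4)) - 59)*158 = ((-2 + 2*3) - 59)*158 = ((-2 + 6) - 59)*158 = (4 - 59)*158 = -55*158 = -8690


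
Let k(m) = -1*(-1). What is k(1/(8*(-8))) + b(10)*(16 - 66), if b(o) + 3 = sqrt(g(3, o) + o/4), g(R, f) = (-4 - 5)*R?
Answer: 151 - 175*I*sqrt(2) ≈ 151.0 - 247.49*I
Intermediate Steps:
k(m) = 1
g(R, f) = -9*R
b(o) = -3 + sqrt(-27 + o/4) (b(o) = -3 + sqrt(-9*3 + o/4) = -3 + sqrt(-27 + o*(1/4)) = -3 + sqrt(-27 + o/4))
k(1/(8*(-8))) + b(10)*(16 - 66) = 1 + (-3 + sqrt(-108 + 10)/2)*(16 - 66) = 1 + (-3 + sqrt(-98)/2)*(-50) = 1 + (-3 + (7*I*sqrt(2))/2)*(-50) = 1 + (-3 + 7*I*sqrt(2)/2)*(-50) = 1 + (150 - 175*I*sqrt(2)) = 151 - 175*I*sqrt(2)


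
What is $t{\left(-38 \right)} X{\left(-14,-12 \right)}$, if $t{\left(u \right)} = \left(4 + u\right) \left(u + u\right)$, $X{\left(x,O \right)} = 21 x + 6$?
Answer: $-744192$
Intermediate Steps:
$X{\left(x,O \right)} = 6 + 21 x$
$t{\left(u \right)} = 2 u \left(4 + u\right)$ ($t{\left(u \right)} = \left(4 + u\right) 2 u = 2 u \left(4 + u\right)$)
$t{\left(-38 \right)} X{\left(-14,-12 \right)} = 2 \left(-38\right) \left(4 - 38\right) \left(6 + 21 \left(-14\right)\right) = 2 \left(-38\right) \left(-34\right) \left(6 - 294\right) = 2584 \left(-288\right) = -744192$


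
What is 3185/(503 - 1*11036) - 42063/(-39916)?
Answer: 315917119/420435228 ≈ 0.75140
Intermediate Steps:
3185/(503 - 1*11036) - 42063/(-39916) = 3185/(503 - 11036) - 42063*(-1/39916) = 3185/(-10533) + 42063/39916 = 3185*(-1/10533) + 42063/39916 = -3185/10533 + 42063/39916 = 315917119/420435228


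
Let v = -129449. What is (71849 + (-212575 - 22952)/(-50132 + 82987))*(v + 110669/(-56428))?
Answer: -4310412286008434122/463485485 ≈ -9.3000e+9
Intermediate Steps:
(71849 + (-212575 - 22952)/(-50132 + 82987))*(v + 110669/(-56428)) = (71849 + (-212575 - 22952)/(-50132 + 82987))*(-129449 + 110669/(-56428)) = (71849 - 235527/32855)*(-129449 + 110669*(-1/56428)) = (71849 - 235527*1/32855)*(-129449 - 110669/56428) = (71849 - 235527/32855)*(-7304658841/56428) = (2360363368/32855)*(-7304658841/56428) = -4310412286008434122/463485485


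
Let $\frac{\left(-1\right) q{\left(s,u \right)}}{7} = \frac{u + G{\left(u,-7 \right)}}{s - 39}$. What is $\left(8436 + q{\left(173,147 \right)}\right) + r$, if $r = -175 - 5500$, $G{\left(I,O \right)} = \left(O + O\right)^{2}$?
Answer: $\frac{367573}{134} \approx 2743.1$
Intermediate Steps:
$G{\left(I,O \right)} = 4 O^{2}$ ($G{\left(I,O \right)} = \left(2 O\right)^{2} = 4 O^{2}$)
$q{\left(s,u \right)} = - \frac{7 \left(196 + u\right)}{-39 + s}$ ($q{\left(s,u \right)} = - 7 \frac{u + 4 \left(-7\right)^{2}}{s - 39} = - 7 \frac{u + 4 \cdot 49}{-39 + s} = - 7 \frac{u + 196}{-39 + s} = - 7 \frac{196 + u}{-39 + s} = - \frac{7 \left(196 + u\right)}{-39 + s}$)
$r = -5675$ ($r = -175 - 5500 = -5675$)
$\left(8436 + q{\left(173,147 \right)}\right) + r = \left(8436 + \frac{7 \left(-196 - 147\right)}{-39 + 173}\right) - 5675 = \left(8436 + \frac{7 \left(-196 - 147\right)}{134}\right) - 5675 = \left(8436 + 7 \cdot \frac{1}{134} \left(-343\right)\right) - 5675 = \left(8436 - \frac{2401}{134}\right) - 5675 = \frac{1128023}{134} - 5675 = \frac{367573}{134}$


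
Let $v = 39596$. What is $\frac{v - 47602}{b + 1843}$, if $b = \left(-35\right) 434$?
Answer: $\frac{8006}{13347} \approx 0.59984$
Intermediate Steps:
$b = -15190$
$\frac{v - 47602}{b + 1843} = \frac{39596 - 47602}{-15190 + 1843} = - \frac{8006}{-13347} = \left(-8006\right) \left(- \frac{1}{13347}\right) = \frac{8006}{13347}$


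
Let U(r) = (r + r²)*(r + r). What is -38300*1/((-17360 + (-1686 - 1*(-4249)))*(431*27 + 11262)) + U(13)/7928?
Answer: 400919493649/671573948946 ≈ 0.59698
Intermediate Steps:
U(r) = 2*r*(r + r²) (U(r) = (r + r²)*(2*r) = 2*r*(r + r²))
-38300*1/((-17360 + (-1686 - 1*(-4249)))*(431*27 + 11262)) + U(13)/7928 = -38300*1/((-17360 + (-1686 - 1*(-4249)))*(431*27 + 11262)) + (2*13²*(1 + 13))/7928 = -38300*1/((-17360 + (-1686 + 4249))*(11637 + 11262)) + (2*169*14)*(1/7928) = -38300*1/(22899*(-17360 + 2563)) + 4732*(1/7928) = -38300/(22899*(-14797)) + 1183/1982 = -38300/(-338836503) + 1183/1982 = -38300*(-1/338836503) + 1183/1982 = 38300/338836503 + 1183/1982 = 400919493649/671573948946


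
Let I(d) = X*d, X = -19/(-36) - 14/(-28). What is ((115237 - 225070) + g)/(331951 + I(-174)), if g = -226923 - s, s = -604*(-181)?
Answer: -2676480/1990633 ≈ -1.3445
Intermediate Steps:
X = 37/36 (X = -19*(-1/36) - 14*(-1/28) = 19/36 + ½ = 37/36 ≈ 1.0278)
s = 109324
I(d) = 37*d/36
g = -336247 (g = -226923 - 1*109324 = -226923 - 109324 = -336247)
((115237 - 225070) + g)/(331951 + I(-174)) = ((115237 - 225070) - 336247)/(331951 + (37/36)*(-174)) = (-109833 - 336247)/(331951 - 1073/6) = -446080/1990633/6 = -446080*6/1990633 = -2676480/1990633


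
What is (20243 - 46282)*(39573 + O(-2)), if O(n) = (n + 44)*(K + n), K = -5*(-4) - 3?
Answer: -1046845917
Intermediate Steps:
K = 17 (K = 20 - 3 = 17)
O(n) = (17 + n)*(44 + n) (O(n) = (n + 44)*(17 + n) = (44 + n)*(17 + n) = (17 + n)*(44 + n))
(20243 - 46282)*(39573 + O(-2)) = (20243 - 46282)*(39573 + (748 + (-2)**2 + 61*(-2))) = -26039*(39573 + (748 + 4 - 122)) = -26039*(39573 + 630) = -26039*40203 = -1046845917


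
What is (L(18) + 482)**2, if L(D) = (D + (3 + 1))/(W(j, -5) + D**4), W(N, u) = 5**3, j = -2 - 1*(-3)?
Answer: 2566304290959616/11046220201 ≈ 2.3232e+5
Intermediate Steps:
j = 1 (j = -2 + 3 = 1)
W(N, u) = 125
L(D) = (4 + D)/(125 + D**4) (L(D) = (D + (3 + 1))/(125 + D**4) = (D + 4)/(125 + D**4) = (4 + D)/(125 + D**4))
(L(18) + 482)**2 = ((4 + 18)/(125 + 18**4) + 482)**2 = (22/(125 + 104976) + 482)**2 = (22/105101 + 482)**2 = (50658704/105101)**2 = 2566304290959616/11046220201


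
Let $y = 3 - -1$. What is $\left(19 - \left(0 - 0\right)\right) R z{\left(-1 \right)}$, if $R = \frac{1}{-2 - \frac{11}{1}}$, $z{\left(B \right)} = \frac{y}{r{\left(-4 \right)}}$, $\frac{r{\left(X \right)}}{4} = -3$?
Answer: $\frac{19}{39} \approx 0.48718$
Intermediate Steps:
$y = 4$ ($y = 3 + 1 = 4$)
$r{\left(X \right)} = -12$ ($r{\left(X \right)} = 4 \left(-3\right) = -12$)
$z{\left(B \right)} = - \frac{1}{3}$ ($z{\left(B \right)} = \frac{4}{-12} = 4 \left(- \frac{1}{12}\right) = - \frac{1}{3}$)
$R = - \frac{1}{13}$ ($R = \frac{1}{-2 - 11} = \frac{1}{-13} = - \frac{1}{13} \approx -0.076923$)
$\left(19 - \left(0 - 0\right)\right) R z{\left(-1 \right)} = \left(19 - \left(0 - 0\right)\right) \left(- \frac{1}{13}\right) \left(- \frac{1}{3}\right) = \left(19 - \left(0 + 0\right)\right) \left(- \frac{1}{13}\right) \left(- \frac{1}{3}\right) = \left(19 - 0\right) \left(- \frac{1}{13}\right) \left(- \frac{1}{3}\right) = \left(19 + 0\right) \left(- \frac{1}{13}\right) \left(- \frac{1}{3}\right) = 19 \left(- \frac{1}{13}\right) \left(- \frac{1}{3}\right) = \left(- \frac{19}{13}\right) \left(- \frac{1}{3}\right) = \frac{19}{39}$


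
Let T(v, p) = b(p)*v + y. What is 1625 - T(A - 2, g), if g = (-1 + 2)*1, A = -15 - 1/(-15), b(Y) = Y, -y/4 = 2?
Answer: 24749/15 ≈ 1649.9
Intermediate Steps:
y = -8 (y = -4*2 = -8)
A = -224/15 (A = -15 - 1*(-1/15) = -15 + 1/15 = -224/15 ≈ -14.933)
g = 1 (g = 1*1 = 1)
T(v, p) = -8 + p*v (T(v, p) = p*v - 8 = -8 + p*v)
1625 - T(A - 2, g) = 1625 - (-8 + 1*(-224/15 - 2)) = 1625 - (-8 + 1*(-254/15)) = 1625 - (-8 - 254/15) = 1625 - 1*(-374/15) = 1625 + 374/15 = 24749/15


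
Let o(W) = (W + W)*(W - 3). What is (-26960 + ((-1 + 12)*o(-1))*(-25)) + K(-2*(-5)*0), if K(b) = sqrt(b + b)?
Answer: -29160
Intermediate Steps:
K(b) = sqrt(2)*sqrt(b) (K(b) = sqrt(2*b) = sqrt(2)*sqrt(b))
o(W) = 2*W*(-3 + W) (o(W) = (2*W)*(-3 + W) = 2*W*(-3 + W))
(-26960 + ((-1 + 12)*o(-1))*(-25)) + K(-2*(-5)*0) = (-26960 + ((-1 + 12)*(2*(-1)*(-3 - 1)))*(-25)) + sqrt(2)*sqrt(-2*(-5)*0) = (-26960 + (11*(2*(-1)*(-4)))*(-25)) + sqrt(2)*sqrt(10*0) = (-26960 + (11*8)*(-25)) + sqrt(2)*sqrt(0) = (-26960 + 88*(-25)) + sqrt(2)*0 = (-26960 - 2200) + 0 = -29160 + 0 = -29160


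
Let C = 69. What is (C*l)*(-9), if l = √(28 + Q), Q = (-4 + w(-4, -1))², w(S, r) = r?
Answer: -621*√53 ≈ -4520.9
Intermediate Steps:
Q = 25 (Q = (-4 - 1)² = (-5)² = 25)
l = √53 (l = √(28 + 25) = √53 ≈ 7.2801)
(C*l)*(-9) = (69*√53)*(-9) = -621*√53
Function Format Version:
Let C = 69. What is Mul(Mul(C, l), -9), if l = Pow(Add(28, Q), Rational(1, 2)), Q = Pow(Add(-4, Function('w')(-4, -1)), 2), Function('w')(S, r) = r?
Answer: Mul(-621, Pow(53, Rational(1, 2))) ≈ -4520.9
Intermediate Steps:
Q = 25 (Q = Pow(Add(-4, -1), 2) = Pow(-5, 2) = 25)
l = Pow(53, Rational(1, 2)) (l = Pow(Add(28, 25), Rational(1, 2)) = Pow(53, Rational(1, 2)) ≈ 7.2801)
Mul(Mul(C, l), -9) = Mul(Mul(69, Pow(53, Rational(1, 2))), -9) = Mul(-621, Pow(53, Rational(1, 2)))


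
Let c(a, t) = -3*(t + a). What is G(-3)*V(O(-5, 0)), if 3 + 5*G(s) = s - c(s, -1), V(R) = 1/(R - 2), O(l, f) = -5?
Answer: 18/35 ≈ 0.51429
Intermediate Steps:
c(a, t) = -3*a - 3*t (c(a, t) = -3*(a + t) = -3*a - 3*t)
V(R) = 1/(-2 + R)
G(s) = -6/5 + 4*s/5 (G(s) = -3/5 + (s - (-3*s - 3*(-1)))/5 = -3/5 + (s - (-3*s + 3))/5 = -3/5 + (s - (3 - 3*s))/5 = -3/5 + (s + (-3 + 3*s))/5 = -3/5 + (-3 + 4*s)/5 = -3/5 + (-3/5 + 4*s/5) = -6/5 + 4*s/5)
G(-3)*V(O(-5, 0)) = (-6/5 + (4/5)*(-3))/(-2 - 5) = (-6/5 - 12/5)/(-7) = -18/5*(-1/7) = 18/35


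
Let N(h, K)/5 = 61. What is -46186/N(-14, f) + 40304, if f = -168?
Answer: 12246534/305 ≈ 40153.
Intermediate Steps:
N(h, K) = 305 (N(h, K) = 5*61 = 305)
-46186/N(-14, f) + 40304 = -46186/305 + 40304 = 12246534/305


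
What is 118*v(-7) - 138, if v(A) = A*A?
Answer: 5644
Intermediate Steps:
v(A) = A²
118*v(-7) - 138 = 118*(-7)² - 138 = 118*49 - 138 = 5782 - 138 = 5644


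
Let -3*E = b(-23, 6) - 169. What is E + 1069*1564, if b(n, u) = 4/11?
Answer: 55175083/33 ≈ 1.6720e+6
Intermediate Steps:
b(n, u) = 4/11 (b(n, u) = 4*(1/11) = 4/11)
E = 1855/33 (E = -(4/11 - 169)/3 = -⅓*(-1855/11) = 1855/33 ≈ 56.212)
E + 1069*1564 = 1855/33 + 1069*1564 = 1855/33 + 1671916 = 55175083/33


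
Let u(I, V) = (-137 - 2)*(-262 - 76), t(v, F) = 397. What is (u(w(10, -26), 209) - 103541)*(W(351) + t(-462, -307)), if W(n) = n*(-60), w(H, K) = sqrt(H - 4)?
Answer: 1168678617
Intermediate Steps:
w(H, K) = sqrt(-4 + H)
u(I, V) = 46982 (u(I, V) = -139*(-338) = 46982)
W(n) = -60*n
(u(w(10, -26), 209) - 103541)*(W(351) + t(-462, -307)) = (46982 - 103541)*(-60*351 + 397) = -56559*(-21060 + 397) = -56559*(-20663) = 1168678617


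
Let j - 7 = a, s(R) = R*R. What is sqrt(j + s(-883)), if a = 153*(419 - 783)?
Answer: 2*sqrt(181001) ≈ 850.88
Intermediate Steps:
a = -55692 (a = 153*(-364) = -55692)
s(R) = R**2
j = -55685 (j = 7 - 55692 = -55685)
sqrt(j + s(-883)) = sqrt(-55685 + (-883)**2) = sqrt(-55685 + 779689) = sqrt(724004) = 2*sqrt(181001)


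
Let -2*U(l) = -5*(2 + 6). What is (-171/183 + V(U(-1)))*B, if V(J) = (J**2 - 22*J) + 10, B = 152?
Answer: -286824/61 ≈ -4702.0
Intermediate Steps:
U(l) = 20 (U(l) = -(-5)*(2 + 6)/2 = -(-5)*8/2 = -1/2*(-40) = 20)
V(J) = 10 + J**2 - 22*J
(-171/183 + V(U(-1)))*B = (-171/183 + (10 + 20**2 - 22*20))*152 = (-171*1/183 + (10 + 400 - 440))*152 = (-57/61 - 30)*152 = -1887/61*152 = -286824/61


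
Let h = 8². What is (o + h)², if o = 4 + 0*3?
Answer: 4624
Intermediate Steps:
o = 4 (o = 4 + 0 = 4)
h = 64
(o + h)² = (4 + 64)² = 68² = 4624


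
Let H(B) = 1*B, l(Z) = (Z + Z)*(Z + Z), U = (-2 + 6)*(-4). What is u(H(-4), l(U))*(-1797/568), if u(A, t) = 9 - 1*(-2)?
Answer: -19767/568 ≈ -34.801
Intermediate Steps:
U = -16 (U = 4*(-4) = -16)
l(Z) = 4*Z² (l(Z) = (2*Z)*(2*Z) = 4*Z²)
H(B) = B
u(A, t) = 11 (u(A, t) = 9 + 2 = 11)
u(H(-4), l(U))*(-1797/568) = 11*(-1797/568) = -19767/568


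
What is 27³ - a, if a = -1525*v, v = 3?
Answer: 24258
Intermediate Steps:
a = -4575 (a = -1525*3 = -4575)
27³ - a = 27³ - 1*(-4575) = 19683 + 4575 = 24258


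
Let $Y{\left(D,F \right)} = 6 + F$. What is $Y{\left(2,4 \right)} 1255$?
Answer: $12550$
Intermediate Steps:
$Y{\left(2,4 \right)} 1255 = \left(6 + 4\right) 1255 = 10 \cdot 1255 = 12550$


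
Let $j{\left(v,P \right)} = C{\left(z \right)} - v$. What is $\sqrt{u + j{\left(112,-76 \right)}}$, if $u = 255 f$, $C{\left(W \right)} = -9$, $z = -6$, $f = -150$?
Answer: $i \sqrt{38371} \approx 195.89 i$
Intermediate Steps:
$u = -38250$ ($u = 255 \left(-150\right) = -38250$)
$j{\left(v,P \right)} = -9 - v$
$\sqrt{u + j{\left(112,-76 \right)}} = \sqrt{-38250 - 121} = \sqrt{-38371} = i \sqrt{38371}$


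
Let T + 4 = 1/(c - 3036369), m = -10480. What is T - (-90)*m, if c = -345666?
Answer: -3189948940141/3382035 ≈ -9.4320e+5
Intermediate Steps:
T = -13528141/3382035 (T = -4 + 1/(-345666 - 3036369) = -4 + 1/(-3382035) = -4 - 1/3382035 = -13528141/3382035 ≈ -4.0000)
T - (-90)*m = -13528141/3382035 - (-90)*(-10480) = -13528141/3382035 - 1*943200 = -13528141/3382035 - 943200 = -3189948940141/3382035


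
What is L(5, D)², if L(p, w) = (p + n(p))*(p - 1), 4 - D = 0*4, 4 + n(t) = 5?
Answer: 576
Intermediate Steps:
n(t) = 1 (n(t) = -4 + 5 = 1)
D = 4 (D = 4 - 0*4 = 4 - 1*0 = 4 + 0 = 4)
L(p, w) = (1 + p)*(-1 + p) (L(p, w) = (p + 1)*(p - 1) = (1 + p)*(-1 + p))
L(5, D)² = (-1 + 5²)² = (-1 + 25)² = 24² = 576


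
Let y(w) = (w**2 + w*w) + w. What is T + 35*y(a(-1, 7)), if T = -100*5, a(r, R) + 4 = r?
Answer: 1075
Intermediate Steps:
a(r, R) = -4 + r
T = -500
y(w) = w + 2*w**2 (y(w) = (w**2 + w**2) + w = 2*w**2 + w = w + 2*w**2)
T + 35*y(a(-1, 7)) = -500 + 35*((-4 - 1)*(1 + 2*(-4 - 1))) = -500 + 35*(-5*(1 + 2*(-5))) = -500 + 35*(-5*(1 - 10)) = -500 + 35*(-5*(-9)) = -500 + 35*45 = -500 + 1575 = 1075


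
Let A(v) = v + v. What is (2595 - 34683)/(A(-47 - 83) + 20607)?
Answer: -32088/20347 ≈ -1.5770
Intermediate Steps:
A(v) = 2*v
(2595 - 34683)/(A(-47 - 83) + 20607) = (2595 - 34683)/(2*(-47 - 83) + 20607) = -32088/(2*(-130) + 20607) = -32088/(-260 + 20607) = -32088/20347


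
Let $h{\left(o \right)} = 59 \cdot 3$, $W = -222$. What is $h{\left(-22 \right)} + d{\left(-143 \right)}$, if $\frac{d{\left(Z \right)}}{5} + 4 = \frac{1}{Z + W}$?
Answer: $\frac{11460}{73} \approx 156.99$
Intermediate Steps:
$h{\left(o \right)} = 177$
$d{\left(Z \right)} = -20 + \frac{5}{-222 + Z}$ ($d{\left(Z \right)} = -20 + \frac{5}{Z - 222} = -20 + \frac{5}{-222 + Z}$)
$h{\left(-22 \right)} + d{\left(-143 \right)} = 177 + \frac{5 \left(889 - -572\right)}{-222 - 143} = 177 + \frac{5 \left(889 + 572\right)}{-365} = 177 + 5 \left(- \frac{1}{365}\right) 1461 = 177 - \frac{1461}{73} = \frac{11460}{73}$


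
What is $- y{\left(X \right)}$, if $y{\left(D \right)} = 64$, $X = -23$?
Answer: $-64$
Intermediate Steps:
$- y{\left(X \right)} = \left(-1\right) 64 = -64$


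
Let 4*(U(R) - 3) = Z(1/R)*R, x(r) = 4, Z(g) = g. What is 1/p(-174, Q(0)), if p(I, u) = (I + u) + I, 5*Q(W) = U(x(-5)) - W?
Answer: -20/6947 ≈ -0.0028789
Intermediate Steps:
U(R) = 13/4 (U(R) = 3 + (R/R)/4 = 3 + (1/4)*1 = 3 + 1/4 = 13/4)
Q(W) = 13/20 - W/5 (Q(W) = (13/4 - W)/5 = 13/20 - W/5)
p(I, u) = u + 2*I
1/p(-174, Q(0)) = 1/((13/20 - 1/5*0) + 2*(-174)) = 1/((13/20 + 0) - 348) = 1/(13/20 - 348) = 1/(-6947/20) = -20/6947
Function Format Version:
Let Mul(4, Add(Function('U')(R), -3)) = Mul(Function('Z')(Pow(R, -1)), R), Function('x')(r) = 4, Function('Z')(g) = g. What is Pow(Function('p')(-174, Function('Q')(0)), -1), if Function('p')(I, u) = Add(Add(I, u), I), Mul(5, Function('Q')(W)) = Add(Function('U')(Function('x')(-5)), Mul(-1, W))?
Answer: Rational(-20, 6947) ≈ -0.0028789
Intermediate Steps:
Function('U')(R) = Rational(13, 4) (Function('U')(R) = Add(3, Mul(Rational(1, 4), Mul(Pow(R, -1), R))) = Add(3, Mul(Rational(1, 4), 1)) = Add(3, Rational(1, 4)) = Rational(13, 4))
Function('Q')(W) = Add(Rational(13, 20), Mul(Rational(-1, 5), W)) (Function('Q')(W) = Mul(Rational(1, 5), Add(Rational(13, 4), Mul(-1, W))) = Add(Rational(13, 20), Mul(Rational(-1, 5), W)))
Function('p')(I, u) = Add(u, Mul(2, I))
Pow(Function('p')(-174, Function('Q')(0)), -1) = Pow(Add(Add(Rational(13, 20), Mul(Rational(-1, 5), 0)), Mul(2, -174)), -1) = Pow(Add(Add(Rational(13, 20), 0), -348), -1) = Pow(Add(Rational(13, 20), -348), -1) = Pow(Rational(-6947, 20), -1) = Rational(-20, 6947)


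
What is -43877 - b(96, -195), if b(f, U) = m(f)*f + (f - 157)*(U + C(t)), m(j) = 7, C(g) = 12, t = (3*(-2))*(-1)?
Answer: -55712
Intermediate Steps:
t = 6 (t = -6*(-1) = 6)
b(f, U) = 7*f + (-157 + f)*(12 + U) (b(f, U) = 7*f + (f - 157)*(U + 12) = 7*f + (-157 + f)*(12 + U))
-43877 - b(96, -195) = -43877 - (-1884 - 157*(-195) + 19*96 - 195*96) = -43877 - (-1884 + 30615 + 1824 - 18720) = -43877 - 1*11835 = -43877 - 11835 = -55712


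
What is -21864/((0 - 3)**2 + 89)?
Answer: -10932/49 ≈ -223.10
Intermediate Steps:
-21864/((0 - 3)**2 + 89) = -21864/((-3)**2 + 89) = -21864/(9 + 89) = -21864/98 = -21864*1/98 = -10932/49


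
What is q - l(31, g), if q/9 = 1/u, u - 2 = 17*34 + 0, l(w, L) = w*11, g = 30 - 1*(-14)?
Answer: -197771/580 ≈ -340.98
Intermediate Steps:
g = 44 (g = 30 + 14 = 44)
l(w, L) = 11*w
u = 580 (u = 2 + (17*34 + 0) = 2 + (578 + 0) = 2 + 578 = 580)
q = 9/580 ≈ 0.015517
q - l(31, g) = 9/580 - 11*31 = 9/580 - 1*341 = 9/580 - 341 = -197771/580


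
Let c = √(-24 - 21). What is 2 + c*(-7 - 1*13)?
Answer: 2 - 60*I*√5 ≈ 2.0 - 134.16*I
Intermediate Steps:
c = 3*I*√5 (c = √(-45) = 3*I*√5 ≈ 6.7082*I)
2 + c*(-7 - 1*13) = 2 + (3*I*√5)*(-7 - 1*13) = 2 + (3*I*√5)*(-7 - 13) = 2 + (3*I*√5)*(-20) = 2 - 60*I*√5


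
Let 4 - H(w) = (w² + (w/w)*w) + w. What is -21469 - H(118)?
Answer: -7313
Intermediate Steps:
H(w) = 4 - w² - 2*w (H(w) = 4 - ((w² + (w/w)*w) + w) = 4 - ((w² + 1*w) + w) = 4 - ((w² + w) + w) = 4 - ((w + w²) + w) = 4 - (w² + 2*w) = 4 + (-w² - 2*w) = 4 - w² - 2*w)
-21469 - H(118) = -21469 - (4 - 1*118² - 2*118) = -21469 - (4 - 1*13924 - 236) = -21469 - (4 - 13924 - 236) = -21469 - 1*(-14156) = -21469 + 14156 = -7313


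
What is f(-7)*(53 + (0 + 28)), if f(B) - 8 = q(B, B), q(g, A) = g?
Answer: 81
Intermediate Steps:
f(B) = 8 + B
f(-7)*(53 + (0 + 28)) = (8 - 7)*(53 + (0 + 28)) = 1*(53 + 28) = 1*81 = 81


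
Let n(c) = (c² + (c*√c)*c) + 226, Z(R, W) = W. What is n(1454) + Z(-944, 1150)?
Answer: 2115492 + 2114116*√1454 ≈ 8.2730e+7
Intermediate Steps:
n(c) = 226 + c² + c^(5/2) (n(c) = (c² + c^(3/2)*c) + 226 = (c² + c^(5/2)) + 226 = 226 + c² + c^(5/2))
n(1454) + Z(-944, 1150) = (226 + 1454² + 1454^(5/2)) + 1150 = (226 + 2114116 + 2114116*√1454) + 1150 = (2114342 + 2114116*√1454) + 1150 = 2115492 + 2114116*√1454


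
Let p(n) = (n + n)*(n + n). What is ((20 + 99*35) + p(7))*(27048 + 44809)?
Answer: 264505617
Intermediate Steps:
p(n) = 4*n² (p(n) = (2*n)*(2*n) = 4*n²)
((20 + 99*35) + p(7))*(27048 + 44809) = ((20 + 99*35) + 4*7²)*(27048 + 44809) = ((20 + 3465) + 4*49)*71857 = (3485 + 196)*71857 = 3681*71857 = 264505617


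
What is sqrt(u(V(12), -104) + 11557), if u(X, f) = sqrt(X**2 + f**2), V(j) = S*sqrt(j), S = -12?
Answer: sqrt(11669) ≈ 108.02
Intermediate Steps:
V(j) = -12*sqrt(j)
sqrt(u(V(12), -104) + 11557) = sqrt(sqrt((-24*sqrt(3))**2 + (-104)**2) + 11557) = sqrt(sqrt((-24*sqrt(3))**2 + 10816) + 11557) = sqrt(sqrt(1728 + 10816) + 11557) = sqrt(sqrt(12544) + 11557) = sqrt(112 + 11557) = sqrt(11669)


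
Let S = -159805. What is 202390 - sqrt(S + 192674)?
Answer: 202390 - sqrt(32869) ≈ 2.0221e+5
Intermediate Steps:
202390 - sqrt(S + 192674) = 202390 - sqrt(-159805 + 192674) = 202390 - sqrt(32869)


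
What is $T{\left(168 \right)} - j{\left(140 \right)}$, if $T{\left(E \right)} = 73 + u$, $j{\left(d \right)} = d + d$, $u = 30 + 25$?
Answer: $-152$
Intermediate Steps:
$u = 55$
$j{\left(d \right)} = 2 d$
$T{\left(E \right)} = 128$ ($T{\left(E \right)} = 73 + 55 = 128$)
$T{\left(168 \right)} - j{\left(140 \right)} = 128 - 2 \cdot 140 = 128 - 280 = -152$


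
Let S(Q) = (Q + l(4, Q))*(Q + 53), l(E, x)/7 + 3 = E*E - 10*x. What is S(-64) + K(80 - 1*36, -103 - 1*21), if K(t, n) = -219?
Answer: -49796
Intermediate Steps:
l(E, x) = -21 - 70*x + 7*E**2 (l(E, x) = -21 + 7*(E*E - 10*x) = -21 + 7*(E**2 - 10*x) = -21 + (-70*x + 7*E**2) = -21 - 70*x + 7*E**2)
S(Q) = (53 + Q)*(91 - 69*Q) (S(Q) = (Q + (-21 - 70*Q + 7*4**2))*(Q + 53) = (Q + (-21 - 70*Q + 7*16))*(53 + Q) = (Q + (-21 - 70*Q + 112))*(53 + Q) = (Q + (91 - 70*Q))*(53 + Q) = (91 - 69*Q)*(53 + Q) = (53 + Q)*(91 - 69*Q))
S(-64) + K(80 - 1*36, -103 - 1*21) = (4823 - 3566*(-64) - 69*(-64)**2) - 219 = (4823 + 228224 - 69*4096) - 219 = (4823 + 228224 - 282624) - 219 = -49577 - 219 = -49796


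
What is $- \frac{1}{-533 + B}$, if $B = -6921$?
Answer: $\frac{1}{7454} \approx 0.00013416$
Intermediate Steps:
$- \frac{1}{-533 + B} = - \frac{1}{-533 - 6921} = - \frac{1}{-7454} = \left(-1\right) \left(- \frac{1}{7454}\right) = \frac{1}{7454}$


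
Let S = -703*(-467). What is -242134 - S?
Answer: -570435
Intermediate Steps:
S = 328301
-242134 - S = -242134 - 1*328301 = -242134 - 328301 = -570435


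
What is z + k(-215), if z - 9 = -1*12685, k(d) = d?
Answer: -12891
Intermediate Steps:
z = -12676 (z = 9 - 1*12685 = 9 - 12685 = -12676)
z + k(-215) = -12676 - 215 = -12891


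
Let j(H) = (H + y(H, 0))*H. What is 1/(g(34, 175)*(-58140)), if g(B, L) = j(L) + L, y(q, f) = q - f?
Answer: -1/3571249500 ≈ -2.8001e-10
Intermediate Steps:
j(H) = 2*H² (j(H) = (H + (H - 1*0))*H = (H + (H + 0))*H = (H + H)*H = (2*H)*H = 2*H²)
g(B, L) = L + 2*L² (g(B, L) = 2*L² + L = L + 2*L²)
1/(g(34, 175)*(-58140)) = 1/((175*(1 + 2*175))*(-58140)) = -1/58140/(175*(1 + 350)) = -1/58140/(175*351) = -1/58140/61425 = (1/61425)*(-1/58140) = -1/3571249500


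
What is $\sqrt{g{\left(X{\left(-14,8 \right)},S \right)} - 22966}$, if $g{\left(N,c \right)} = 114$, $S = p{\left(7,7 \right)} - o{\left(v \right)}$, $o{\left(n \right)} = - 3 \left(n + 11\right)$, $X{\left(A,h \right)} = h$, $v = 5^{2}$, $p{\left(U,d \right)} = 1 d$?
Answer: $2 i \sqrt{5713} \approx 151.17 i$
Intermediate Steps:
$p{\left(U,d \right)} = d$
$v = 25$
$o{\left(n \right)} = -33 - 3 n$ ($o{\left(n \right)} = - 3 \left(11 + n\right) = -33 - 3 n$)
$S = 115$ ($S = 7 - \left(-33 - 75\right) = 7 - -108 = 7 + 108 = 115$)
$\sqrt{g{\left(X{\left(-14,8 \right)},S \right)} - 22966} = \sqrt{114 - 22966} = \sqrt{-22852} = 2 i \sqrt{5713}$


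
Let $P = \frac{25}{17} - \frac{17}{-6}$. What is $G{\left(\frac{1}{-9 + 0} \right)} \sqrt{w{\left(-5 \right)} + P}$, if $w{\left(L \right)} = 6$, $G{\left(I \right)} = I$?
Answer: $- \frac{\sqrt{107202}}{918} \approx -0.35666$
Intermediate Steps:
$P = \frac{439}{102}$ ($P = 25 \cdot \frac{1}{17} - - \frac{17}{6} = \frac{25}{17} + \frac{17}{6} = \frac{439}{102} \approx 4.3039$)
$G{\left(\frac{1}{-9 + 0} \right)} \sqrt{w{\left(-5 \right)} + P} = \frac{\sqrt{6 + \frac{439}{102}}}{-9 + 0} = \frac{\sqrt{\frac{1051}{102}}}{-9} = - \frac{\frac{1}{102} \sqrt{107202}}{9} = - \frac{\sqrt{107202}}{918}$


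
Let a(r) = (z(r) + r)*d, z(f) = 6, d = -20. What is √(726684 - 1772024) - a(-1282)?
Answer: -25520 + 2*I*√261335 ≈ -25520.0 + 1022.4*I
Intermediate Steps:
a(r) = -120 - 20*r (a(r) = (6 + r)*(-20) = -120 - 20*r)
√(726684 - 1772024) - a(-1282) = √(726684 - 1772024) - (-120 - 20*(-1282)) = √(-1045340) - (-120 + 25640) = 2*I*√261335 - 1*25520 = 2*I*√261335 - 25520 = -25520 + 2*I*√261335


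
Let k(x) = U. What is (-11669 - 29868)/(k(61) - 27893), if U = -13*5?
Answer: 41537/27958 ≈ 1.4857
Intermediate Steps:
U = -65
k(x) = -65
(-11669 - 29868)/(k(61) - 27893) = (-11669 - 29868)/(-65 - 27893) = -41537/(-27958) = -41537*(-1/27958) = 41537/27958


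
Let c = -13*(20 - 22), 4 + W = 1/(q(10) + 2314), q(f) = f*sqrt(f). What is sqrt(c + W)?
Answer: sqrt(101818 + 440*sqrt(10))/(2*sqrt(1157 + 5*sqrt(10))) ≈ 4.6905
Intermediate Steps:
q(f) = f**(3/2)
W = -4 + 1/(2314 + 10*sqrt(10)) (W = -4 + 1/(10**(3/2) + 2314) = -4 + 1/(10*sqrt(10) + 2314) = -4 + 1/(2314 + 10*sqrt(10)) ≈ -3.9996)
c = 26 (c = -13*(-2) = 26)
sqrt(c + W) = sqrt(26 + (-10706035/2676798 - 5*sqrt(10)/2676798)) = sqrt(58890713/2676798 - 5*sqrt(10)/2676798)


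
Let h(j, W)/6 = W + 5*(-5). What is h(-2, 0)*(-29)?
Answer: 4350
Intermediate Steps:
h(j, W) = -150 + 6*W (h(j, W) = 6*(W + 5*(-5)) = 6*(W - 25) = 6*(-25 + W) = -150 + 6*W)
h(-2, 0)*(-29) = (-150 + 6*0)*(-29) = (-150 + 0)*(-29) = -150*(-29) = 4350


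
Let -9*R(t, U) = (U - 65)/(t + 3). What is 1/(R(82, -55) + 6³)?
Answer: 51/11024 ≈ 0.0046263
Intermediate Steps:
R(t, U) = -(-65 + U)/(9*(3 + t)) (R(t, U) = -(U - 65)/(9*(t + 3)) = -(-65 + U)/(9*(3 + t)))
1/(R(82, -55) + 6³) = 1/((65 - 1*(-55))/(9*(3 + 82)) + 6³) = 1/((⅑)*(65 + 55)/85 + 216) = 1/((⅑)*(1/85)*120 + 216) = 1/(8/51 + 216) = 1/(11024/51) = 51/11024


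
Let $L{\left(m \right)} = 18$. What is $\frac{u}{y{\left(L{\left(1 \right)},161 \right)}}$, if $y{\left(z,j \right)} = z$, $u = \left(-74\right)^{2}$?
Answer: $\frac{2738}{9} \approx 304.22$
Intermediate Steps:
$u = 5476$
$\frac{u}{y{\left(L{\left(1 \right)},161 \right)}} = \frac{5476}{18} = 5476 \cdot \frac{1}{18} = \frac{2738}{9}$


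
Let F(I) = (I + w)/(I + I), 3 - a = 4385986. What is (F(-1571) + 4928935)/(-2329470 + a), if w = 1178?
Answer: -15486714163/21099953326 ≈ -0.73397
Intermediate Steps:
a = -4385983 (a = 3 - 1*4385986 = 3 - 4385986 = -4385983)
F(I) = (1178 + I)/(2*I) (F(I) = (I + 1178)/(I + I) = (1178 + I)/((2*I)) = (1178 + I)*(1/(2*I)) = (1178 + I)/(2*I))
(F(-1571) + 4928935)/(-2329470 + a) = ((½)*(1178 - 1571)/(-1571) + 4928935)/(-2329470 - 4385983) = ((½)*(-1/1571)*(-393) + 4928935)/(-6715453) = (393/3142 + 4928935)*(-1/6715453) = (15486714163/3142)*(-1/6715453) = -15486714163/21099953326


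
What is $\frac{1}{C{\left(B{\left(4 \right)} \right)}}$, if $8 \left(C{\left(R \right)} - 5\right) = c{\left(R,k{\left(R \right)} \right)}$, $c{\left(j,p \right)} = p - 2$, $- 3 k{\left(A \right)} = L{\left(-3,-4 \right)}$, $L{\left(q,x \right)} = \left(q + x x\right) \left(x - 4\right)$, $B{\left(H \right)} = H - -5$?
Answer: $\frac{12}{109} \approx 0.11009$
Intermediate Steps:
$B{\left(H \right)} = 5 + H$ ($B{\left(H \right)} = H + 5 = 5 + H$)
$L{\left(q,x \right)} = \left(-4 + x\right) \left(q + x^{2}\right)$ ($L{\left(q,x \right)} = \left(q + x^{2}\right) \left(-4 + x\right) = \left(-4 + x\right) \left(q + x^{2}\right)$)
$k{\left(A \right)} = \frac{104}{3}$ ($k{\left(A \right)} = - \frac{\left(-4\right)^{3} - -12 - 4 \left(-4\right)^{2} - -12}{3} = - \frac{-64 + 12 - 64 + 12}{3} = \left(- \frac{1}{3}\right) \left(-104\right) = \frac{104}{3}$)
$c{\left(j,p \right)} = -2 + p$
$C{\left(R \right)} = \frac{109}{12}$ ($C{\left(R \right)} = 5 + \frac{-2 + \frac{104}{3}}{8} = 5 + \frac{1}{8} \cdot \frac{98}{3} = 5 + \frac{49}{12} = \frac{109}{12}$)
$\frac{1}{C{\left(B{\left(4 \right)} \right)}} = \frac{1}{\frac{109}{12}} = \frac{12}{109}$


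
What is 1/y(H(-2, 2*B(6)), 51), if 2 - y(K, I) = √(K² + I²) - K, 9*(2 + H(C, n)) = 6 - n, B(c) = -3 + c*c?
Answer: 4/1579 - √24085/7895 ≈ -0.017124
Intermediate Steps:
B(c) = -3 + c²
H(C, n) = -4/3 - n/9 (H(C, n) = -2 + (6 - n)/9 = -2 + (⅔ - n/9) = -4/3 - n/9)
y(K, I) = 2 + K - √(I² + K²) (y(K, I) = 2 - (√(K² + I²) - K) = 2 - (√(I² + K²) - K) = 2 + (K - √(I² + K²)) = 2 + K - √(I² + K²))
1/y(H(-2, 2*B(6)), 51) = 1/(2 + (-4/3 - 2*(-3 + 6²)/9) - √(51² + (-4/3 - 2*(-3 + 6²)/9)²)) = 1/(2 + (-4/3 - 2*(-3 + 36)/9) - √(2601 + (-4/3 - 2*(-3 + 36)/9)²)) = 1/(2 + (-4/3 - 2*33/9) - √(2601 + (-4/3 - 2*33/9)²)) = 1/(2 + (-4/3 - ⅑*66) - √(2601 + (-4/3 - ⅑*66)²)) = 1/(2 + (-4/3 - 22/3) - √(2601 + (-4/3 - 22/3)²)) = 1/(2 - 26/3 - √(2601 + (-26/3)²)) = 1/(2 - 26/3 - √(2601 + 676/9)) = 1/(2 - 26/3 - √(24085/9)) = 1/(2 - 26/3 - √24085/3) = 1/(-20/3 - √24085/3)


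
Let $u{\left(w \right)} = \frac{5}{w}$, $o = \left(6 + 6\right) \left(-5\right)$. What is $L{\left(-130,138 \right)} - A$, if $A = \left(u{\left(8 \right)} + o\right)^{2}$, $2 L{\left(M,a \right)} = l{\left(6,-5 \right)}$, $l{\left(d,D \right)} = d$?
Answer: $- \frac{225433}{64} \approx -3522.4$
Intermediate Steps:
$o = -60$ ($o = 12 \left(-5\right) = -60$)
$L{\left(M,a \right)} = 3$ ($L{\left(M,a \right)} = \frac{1}{2} \cdot 6 = 3$)
$A = \frac{225625}{64}$ ($A = \left(\frac{5}{8} - 60\right)^{2} = \left(- \frac{475}{8}\right)^{2} = \frac{225625}{64} \approx 3525.4$)
$L{\left(-130,138 \right)} - A = 3 - \frac{225625}{64} = - \frac{225433}{64}$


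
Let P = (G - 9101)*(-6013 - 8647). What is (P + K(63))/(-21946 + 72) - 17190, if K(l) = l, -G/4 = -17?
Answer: -508437903/21874 ≈ -23244.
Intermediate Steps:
G = 68 (G = -4*(-17) = 68)
P = 132423780 (P = (68 - 9101)*(-6013 - 8647) = -9033*(-14660) = 132423780)
(P + K(63))/(-21946 + 72) - 17190 = (132423780 + 63)/(-21946 + 72) - 17190 = 132423843/(-21874) - 17190 = 132423843*(-1/21874) - 17190 = -132423843/21874 - 17190 = -508437903/21874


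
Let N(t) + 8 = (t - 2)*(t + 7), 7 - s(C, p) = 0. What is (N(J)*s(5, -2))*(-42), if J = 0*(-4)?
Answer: 6468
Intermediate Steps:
s(C, p) = 7 (s(C, p) = 7 - 1*0 = 7 + 0 = 7)
J = 0
N(t) = -8 + (-2 + t)*(7 + t) (N(t) = -8 + (t - 2)*(t + 7) = -8 + (-2 + t)*(7 + t))
(N(J)*s(5, -2))*(-42) = ((-22 + 0² + 5*0)*7)*(-42) = ((-22 + 0 + 0)*7)*(-42) = -22*7*(-42) = -154*(-42) = 6468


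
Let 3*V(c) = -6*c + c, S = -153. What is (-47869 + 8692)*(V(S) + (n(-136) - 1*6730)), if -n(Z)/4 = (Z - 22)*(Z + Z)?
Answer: 6988354083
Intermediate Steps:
n(Z) = -8*Z*(-22 + Z) (n(Z) = -4*(Z - 22)*(Z + Z) = -4*(-22 + Z)*2*Z = -8*Z*(-22 + Z))
V(c) = -5*c/3 (V(c) = (-6*c + c)/3 = (-5*c)/3 = -5*c/3)
(-47869 + 8692)*(V(S) + (n(-136) - 1*6730)) = (-47869 + 8692)*(-5/3*(-153) + (8*(-136)*(22 - 1*(-136)) - 1*6730)) = -39177*(255 + (8*(-136)*(22 + 136) - 6730)) = -39177*(255 + (8*(-136)*158 - 6730)) = -39177*(255 + (-171904 - 6730)) = -39177*(255 - 178634) = -39177*(-178379) = 6988354083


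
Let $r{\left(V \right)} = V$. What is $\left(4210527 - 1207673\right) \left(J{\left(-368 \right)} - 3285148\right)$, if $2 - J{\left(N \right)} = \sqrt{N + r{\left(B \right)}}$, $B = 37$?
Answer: $-9864813806684 - 3002854 i \sqrt{331} \approx -9.8648 \cdot 10^{12} - 5.4632 \cdot 10^{7} i$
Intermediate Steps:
$J{\left(N \right)} = 2 - \sqrt{37 + N}$ ($J{\left(N \right)} = 2 - \sqrt{N + 37} = 2 - \sqrt{37 + N}$)
$\left(4210527 - 1207673\right) \left(J{\left(-368 \right)} - 3285148\right) = \left(4210527 - 1207673\right) \left(\left(2 - \sqrt{37 - 368}\right) - 3285148\right) = 3002854 \left(\left(2 - \sqrt{-331}\right) - 3285148\right) = 3002854 \left(\left(2 - i \sqrt{331}\right) - 3285148\right) = 3002854 \left(-3285146 - i \sqrt{331}\right) = -9864813806684 - 3002854 i \sqrt{331}$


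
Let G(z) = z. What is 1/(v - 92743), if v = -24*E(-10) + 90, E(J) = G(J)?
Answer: -1/92413 ≈ -1.0821e-5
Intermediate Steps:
E(J) = J
v = 330 (v = -24*(-10) + 90 = 240 + 90 = 330)
1/(v - 92743) = 1/(330 - 92743) = 1/(-92413) = -1/92413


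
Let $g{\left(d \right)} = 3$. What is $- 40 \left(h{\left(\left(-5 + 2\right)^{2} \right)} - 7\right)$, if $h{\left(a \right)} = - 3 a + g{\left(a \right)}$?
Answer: $1240$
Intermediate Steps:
$h{\left(a \right)} = 3 - 3 a$ ($h{\left(a \right)} = - 3 a + 3 = 3 - 3 a$)
$- 40 \left(h{\left(\left(-5 + 2\right)^{2} \right)} - 7\right) = - 40 \left(\left(3 - 3 \left(-5 + 2\right)^{2}\right) - 7\right) = - 40 \left(\left(3 - 3 \left(-3\right)^{2}\right) - 7\right) = - 40 \left(\left(3 - 27\right) - 7\right) = - 40 \left(-24 - 7\right) = \left(-40\right) \left(-31\right) = 1240$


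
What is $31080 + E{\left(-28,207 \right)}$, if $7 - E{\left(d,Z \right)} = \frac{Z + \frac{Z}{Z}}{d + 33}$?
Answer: $\frac{155227}{5} \approx 31045.0$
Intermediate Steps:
$E{\left(d,Z \right)} = 7 - \frac{1 + Z}{33 + d}$ ($E{\left(d,Z \right)} = 7 - \frac{Z + \frac{Z}{Z}}{d + 33} = 7 - \frac{Z + 1}{33 + d} = 7 - \frac{1 + Z}{33 + d}$)
$31080 + E{\left(-28,207 \right)} = 31080 + \frac{230 - 207 + 7 \left(-28\right)}{33 - 28} = 31080 + \frac{230 - 207 - 196}{5} = 31080 + \frac{1}{5} \left(-173\right) = 31080 - \frac{173}{5} = \frac{155227}{5}$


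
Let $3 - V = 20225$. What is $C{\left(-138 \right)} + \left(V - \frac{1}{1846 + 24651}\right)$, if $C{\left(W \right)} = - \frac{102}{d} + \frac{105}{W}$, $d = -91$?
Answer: $- \frac{2242912363331}{110916442} \approx -20222.0$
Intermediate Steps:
$V = -20222$ ($V = 3 - 20225 = -20222$)
$C{\left(W \right)} = \frac{102}{91} + \frac{105}{W}$ ($C{\left(W \right)} = - \frac{102}{-91} + \frac{105}{W} = \left(-102\right) \left(- \frac{1}{91}\right) + \frac{105}{W} = \frac{102}{91} + \frac{105}{W}$)
$C{\left(-138 \right)} + \left(V - \frac{1}{1846 + 24651}\right) = \left(\frac{102}{91} + \frac{105}{-138}\right) - \left(20222 + \frac{1}{1846 + 24651}\right) = \left(\frac{102}{91} + 105 \left(- \frac{1}{138}\right)\right) - \frac{535822335}{26497} = \left(\frac{102}{91} - \frac{35}{46}\right) - \frac{535822335}{26497} = \frac{1507}{4186} - \frac{535822335}{26497} = - \frac{2242912363331}{110916442}$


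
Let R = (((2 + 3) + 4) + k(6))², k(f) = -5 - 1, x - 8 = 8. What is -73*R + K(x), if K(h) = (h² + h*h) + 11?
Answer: -134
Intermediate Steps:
x = 16 (x = 8 + 8 = 16)
K(h) = 11 + 2*h² (K(h) = (h² + h²) + 11 = 2*h² + 11 = 11 + 2*h²)
k(f) = -6
R = 9 (R = (((2 + 3) + 4) - 6)² = ((5 + 4) - 6)² = (9 - 6)² = 3² = 9)
-73*R + K(x) = -73*9 + (11 + 2*16²) = -657 + (11 + 2*256) = -657 + (11 + 512) = -657 + 523 = -134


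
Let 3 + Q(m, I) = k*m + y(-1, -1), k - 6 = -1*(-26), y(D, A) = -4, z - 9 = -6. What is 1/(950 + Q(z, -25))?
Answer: 1/1039 ≈ 0.00096246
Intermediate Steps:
z = 3 (z = 9 - 6 = 3)
k = 32 (k = 6 - 1*(-26) = 6 + 26 = 32)
Q(m, I) = -7 + 32*m (Q(m, I) = -3 + (32*m - 4) = -3 + (-4 + 32*m) = -7 + 32*m)
1/(950 + Q(z, -25)) = 1/(950 + (-7 + 32*3)) = 1/(950 + (-7 + 96)) = 1/(950 + 89) = 1/1039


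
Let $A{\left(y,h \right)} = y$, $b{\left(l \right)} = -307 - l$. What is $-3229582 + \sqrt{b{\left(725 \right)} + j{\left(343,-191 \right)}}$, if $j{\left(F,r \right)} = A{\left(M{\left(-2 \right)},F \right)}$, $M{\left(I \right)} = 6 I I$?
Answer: $-3229582 + 12 i \sqrt{7} \approx -3.2296 \cdot 10^{6} + 31.749 i$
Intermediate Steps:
$M{\left(I \right)} = 6 I^{2}$
$j{\left(F,r \right)} = 24$ ($j{\left(F,r \right)} = 6 \left(-2\right)^{2} = 6 \cdot 4 = 24$)
$-3229582 + \sqrt{b{\left(725 \right)} + j{\left(343,-191 \right)}} = -3229582 + \sqrt{\left(-307 - 725\right) + 24} = -3229582 + \sqrt{-1032 + 24} = -3229582 + \sqrt{-1008} = -3229582 + 12 i \sqrt{7}$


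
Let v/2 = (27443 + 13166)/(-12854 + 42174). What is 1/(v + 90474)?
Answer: 14660/1326389449 ≈ 1.1053e-5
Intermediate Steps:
v = 40609/14660 (v = 2*((27443 + 13166)/(-12854 + 42174)) = 2*(40609/29320) = 40609/14660 ≈ 2.7701)
1/(v + 90474) = 1/(40609/14660 + 90474) = 1/(1326389449/14660) = 14660/1326389449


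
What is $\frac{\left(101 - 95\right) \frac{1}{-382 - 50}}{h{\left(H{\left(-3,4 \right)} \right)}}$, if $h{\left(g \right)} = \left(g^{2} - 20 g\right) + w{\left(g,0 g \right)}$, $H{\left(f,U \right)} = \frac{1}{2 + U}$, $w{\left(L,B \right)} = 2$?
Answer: $\frac{1}{94} \approx 0.010638$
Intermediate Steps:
$h{\left(g \right)} = 2 + g^{2} - 20 g$ ($h{\left(g \right)} = \left(g^{2} - 20 g\right) + 2 = 2 + g^{2} - 20 g$)
$\frac{\left(101 - 95\right) \frac{1}{-382 - 50}}{h{\left(H{\left(-3,4 \right)} \right)}} = \frac{\left(101 - 95\right) \frac{1}{-382 - 50}}{2 + \left(\frac{1}{2 + 4}\right)^{2} - \frac{20}{2 + 4}} = \frac{6 \frac{1}{-432}}{2 + \left(\frac{1}{6}\right)^{2} - \frac{20}{6}} = \frac{6 \left(- \frac{1}{432}\right)}{2 + \left(\frac{1}{6}\right)^{2} - \frac{10}{3}} = - \frac{1}{72 \left(2 + \frac{1}{36} - \frac{10}{3}\right)} = - \frac{1}{72 \left(- \frac{47}{36}\right)} = \left(- \frac{1}{72}\right) \left(- \frac{36}{47}\right) = \frac{1}{94}$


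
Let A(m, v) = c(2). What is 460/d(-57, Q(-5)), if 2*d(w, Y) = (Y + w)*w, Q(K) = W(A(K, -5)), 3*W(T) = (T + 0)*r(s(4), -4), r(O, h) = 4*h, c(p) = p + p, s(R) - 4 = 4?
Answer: 184/893 ≈ 0.20605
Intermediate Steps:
s(R) = 8 (s(R) = 4 + 4 = 8)
c(p) = 2*p
A(m, v) = 4 (A(m, v) = 2*2 = 4)
W(T) = -16*T/3 (W(T) = ((T + 0)*(4*(-4)))/3 = (T*(-16))/3 = (-16*T)/3 = -16*T/3)
Q(K) = -64/3 (Q(K) = -16/3*4 = -64/3)
d(w, Y) = w*(Y + w)/2 (d(w, Y) = ((Y + w)*w)/2 = (w*(Y + w))/2 = w*(Y + w)/2)
460/d(-57, Q(-5)) = 460/(((½)*(-57)*(-64/3 - 57))) = 460/(((½)*(-57)*(-235/3))) = 460/(4465/2) = 460*(2/4465) = 184/893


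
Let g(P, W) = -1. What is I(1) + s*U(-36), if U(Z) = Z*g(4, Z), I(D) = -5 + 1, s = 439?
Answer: 15800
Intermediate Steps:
I(D) = -4
U(Z) = -Z (U(Z) = Z*(-1) = -Z)
I(1) + s*U(-36) = -4 + 439*(-1*(-36)) = -4 + 439*36 = -4 + 15804 = 15800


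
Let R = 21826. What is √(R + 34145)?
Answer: 9*√691 ≈ 236.58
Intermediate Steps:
√(R + 34145) = √(21826 + 34145) = √55971 = 9*√691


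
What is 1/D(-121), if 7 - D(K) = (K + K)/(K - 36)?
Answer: 157/857 ≈ 0.18320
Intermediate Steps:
D(K) = 7 - 2*K/(-36 + K) (D(K) = 7 - (K + K)/(K - 36) = 7 - 2*K/(-36 + K))
1/D(-121) = 1/((-252 + 5*(-121))/(-36 - 121)) = 1/((-252 - 605)/(-157)) = 1/(-1/157*(-857)) = 1/(857/157) = 157/857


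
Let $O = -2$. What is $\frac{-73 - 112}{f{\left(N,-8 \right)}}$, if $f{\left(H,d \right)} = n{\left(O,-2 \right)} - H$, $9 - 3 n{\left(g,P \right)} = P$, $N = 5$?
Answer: $\frac{555}{4} \approx 138.75$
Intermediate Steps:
$n{\left(g,P \right)} = 3 - \frac{P}{3}$
$f{\left(H,d \right)} = \frac{11}{3} - H$ ($f{\left(H,d \right)} = \left(3 - - \frac{2}{3}\right) - H = \left(3 + \frac{2}{3}\right) - H = \frac{11}{3} - H$)
$\frac{-73 - 112}{f{\left(N,-8 \right)}} = \frac{-73 - 112}{\frac{11}{3} - 5} = - \frac{185}{\frac{11}{3} - 5} = - \frac{185}{- \frac{4}{3}} = \left(-185\right) \left(- \frac{3}{4}\right) = \frac{555}{4}$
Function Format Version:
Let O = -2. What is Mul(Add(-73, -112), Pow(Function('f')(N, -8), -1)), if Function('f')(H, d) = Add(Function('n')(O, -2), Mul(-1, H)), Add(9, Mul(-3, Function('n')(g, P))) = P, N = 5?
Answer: Rational(555, 4) ≈ 138.75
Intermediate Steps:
Function('n')(g, P) = Add(3, Mul(Rational(-1, 3), P))
Function('f')(H, d) = Add(Rational(11, 3), Mul(-1, H)) (Function('f')(H, d) = Add(Add(3, Mul(Rational(-1, 3), -2)), Mul(-1, H)) = Add(Add(3, Rational(2, 3)), Mul(-1, H)) = Add(Rational(11, 3), Mul(-1, H)))
Mul(Add(-73, -112), Pow(Function('f')(N, -8), -1)) = Mul(Add(-73, -112), Pow(Add(Rational(11, 3), Mul(-1, 5)), -1)) = Mul(-185, Pow(Add(Rational(11, 3), -5), -1)) = Mul(-185, Pow(Rational(-4, 3), -1)) = Mul(-185, Rational(-3, 4)) = Rational(555, 4)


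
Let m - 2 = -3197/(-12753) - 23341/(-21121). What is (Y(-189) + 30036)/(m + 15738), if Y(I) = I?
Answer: 8039471904711/4240030410230 ≈ 1.8961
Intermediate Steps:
m = 903903836/269356113 (m = 2 + (-3197/(-12753) - 23341/(-21121)) = 2 + (-3197*(-1/12753) - 23341*(-1/21121)) = 2 + (3197/12753 + 23341/21121) = 2 + 365191610/269356113 = 903903836/269356113 ≈ 3.3558)
(Y(-189) + 30036)/(m + 15738) = (-189 + 30036)/(903903836/269356113 + 15738) = 29847/(4240030410230/269356113) = 29847*(269356113/4240030410230) = 8039471904711/4240030410230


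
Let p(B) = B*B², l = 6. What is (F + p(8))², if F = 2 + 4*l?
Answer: 289444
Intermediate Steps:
p(B) = B³
F = 26 (F = 2 + 4*6 = 2 + 24 = 26)
(F + p(8))² = (26 + 8³)² = (26 + 512)² = 538² = 289444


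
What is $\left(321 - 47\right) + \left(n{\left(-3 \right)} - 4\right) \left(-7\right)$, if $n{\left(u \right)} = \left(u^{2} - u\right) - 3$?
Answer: $239$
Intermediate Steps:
$n{\left(u \right)} = -3 + u^{2} - u$
$\left(321 - 47\right) + \left(n{\left(-3 \right)} - 4\right) \left(-7\right) = \left(321 - 47\right) + \left(\left(-3 + \left(-3\right)^{2} - -3\right) - 4\right) \left(-7\right) = 274 + \left(\left(-3 + 9 + 3\right) - 4\right) \left(-7\right) = 274 + \left(9 - 4\right) \left(-7\right) = 274 + 5 \left(-7\right) = 274 - 35 = 239$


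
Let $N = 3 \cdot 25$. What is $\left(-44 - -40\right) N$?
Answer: $-300$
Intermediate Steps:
$N = 75$
$\left(-44 - -40\right) N = \left(-44 - -40\right) 75 = \left(-44 + 40\right) 75 = \left(-4\right) 75 = -300$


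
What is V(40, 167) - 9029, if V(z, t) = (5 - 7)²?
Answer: -9025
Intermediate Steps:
V(z, t) = 4 (V(z, t) = (-2)² = 4)
V(40, 167) - 9029 = 4 - 9029 = -9025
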